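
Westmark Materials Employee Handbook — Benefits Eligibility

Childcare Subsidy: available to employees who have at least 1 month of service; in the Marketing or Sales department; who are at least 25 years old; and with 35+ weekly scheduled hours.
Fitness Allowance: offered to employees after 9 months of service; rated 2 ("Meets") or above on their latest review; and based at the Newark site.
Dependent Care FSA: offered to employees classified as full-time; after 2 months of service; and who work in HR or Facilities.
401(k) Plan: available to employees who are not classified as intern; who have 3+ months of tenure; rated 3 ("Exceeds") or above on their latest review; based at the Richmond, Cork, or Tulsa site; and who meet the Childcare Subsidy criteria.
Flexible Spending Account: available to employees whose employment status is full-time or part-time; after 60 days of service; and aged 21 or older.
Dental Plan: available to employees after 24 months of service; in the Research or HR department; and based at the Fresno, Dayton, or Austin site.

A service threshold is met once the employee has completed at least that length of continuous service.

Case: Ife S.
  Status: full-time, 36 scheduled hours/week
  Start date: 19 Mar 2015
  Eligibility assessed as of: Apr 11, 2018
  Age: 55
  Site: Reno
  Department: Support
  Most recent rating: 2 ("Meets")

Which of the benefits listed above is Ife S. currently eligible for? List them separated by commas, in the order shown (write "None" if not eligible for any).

Service from 19 Mar 2015 to Apr 11, 2018: 1119 days.
Childcare Subsidy — service 1119 days ≥ 1 month (≈30 days) ✓; dept Support ✗ → not eligible.
Fitness Allowance — service 1119 days ≥ 9 months (≈270 days) ✓; rating 2 ≥ 2 ✓; site Reno ✗ (not Newark) → not eligible.
Dependent Care FSA — status full-time ✓; service 1119 days ≥ 2 months (≈60 days) ✓; dept Support ✗ → not eligible.
401(k) Plan — status full-time ✓ (not excluded); service 1119 days ≥ 3 months (≈90 days) ✓; rating 2 < 3 ✗ → not eligible.
Flexible Spending Account — status full-time ✓; service 1119 days ≥ 60 days ✓; age 55 ≥ 21 ✓ → eligible.
Dental Plan — service 1119 days ≥ 24 months (≈720 days) ✓; dept Support ✗ → not eligible.

Flexible Spending Account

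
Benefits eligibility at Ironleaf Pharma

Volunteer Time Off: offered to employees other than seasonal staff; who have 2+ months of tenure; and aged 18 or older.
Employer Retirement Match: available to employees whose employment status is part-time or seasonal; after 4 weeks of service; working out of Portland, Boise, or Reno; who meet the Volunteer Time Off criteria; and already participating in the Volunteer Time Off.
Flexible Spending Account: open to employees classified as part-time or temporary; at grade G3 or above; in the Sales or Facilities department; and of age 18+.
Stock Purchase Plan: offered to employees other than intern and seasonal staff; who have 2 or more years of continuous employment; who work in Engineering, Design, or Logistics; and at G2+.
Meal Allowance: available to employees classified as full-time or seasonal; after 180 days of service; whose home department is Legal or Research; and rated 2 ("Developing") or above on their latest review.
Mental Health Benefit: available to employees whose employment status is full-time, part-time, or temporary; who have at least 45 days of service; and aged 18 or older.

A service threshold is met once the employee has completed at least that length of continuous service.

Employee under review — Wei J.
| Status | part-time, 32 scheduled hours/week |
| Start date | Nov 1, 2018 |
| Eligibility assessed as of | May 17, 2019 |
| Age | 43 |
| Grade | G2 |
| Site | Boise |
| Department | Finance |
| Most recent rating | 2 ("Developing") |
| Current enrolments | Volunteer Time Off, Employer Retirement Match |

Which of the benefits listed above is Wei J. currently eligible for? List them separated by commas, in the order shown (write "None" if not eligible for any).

Service from Nov 1, 2018 to May 17, 2019: 197 days.
Volunteer Time Off — status part-time ✓ (not excluded); service 197 days ≥ 2 months (≈60 days) ✓; age 43 ≥ 18 ✓ → eligible.
Employer Retirement Match — status part-time ✓; service 197 days ≥ 4 weeks (≈28 days) ✓; site Boise ✓; eligible for Volunteer Time Off ✓; enrolled in Volunteer Time Off ✓ → eligible.
Flexible Spending Account — status part-time ✓; grade G2 < G3 ✗ → not eligible.
Stock Purchase Plan — status part-time ✓ (not excluded); service 197 days < 2 years (≈730 days) ✗ → not eligible.
Meal Allowance — status part-time ✗ (requires full-time or seasonal) → not eligible.
Mental Health Benefit — status part-time ✓; service 197 days ≥ 45 days ✓; age 43 ≥ 18 ✓ → eligible.

Volunteer Time Off, Employer Retirement Match, Mental Health Benefit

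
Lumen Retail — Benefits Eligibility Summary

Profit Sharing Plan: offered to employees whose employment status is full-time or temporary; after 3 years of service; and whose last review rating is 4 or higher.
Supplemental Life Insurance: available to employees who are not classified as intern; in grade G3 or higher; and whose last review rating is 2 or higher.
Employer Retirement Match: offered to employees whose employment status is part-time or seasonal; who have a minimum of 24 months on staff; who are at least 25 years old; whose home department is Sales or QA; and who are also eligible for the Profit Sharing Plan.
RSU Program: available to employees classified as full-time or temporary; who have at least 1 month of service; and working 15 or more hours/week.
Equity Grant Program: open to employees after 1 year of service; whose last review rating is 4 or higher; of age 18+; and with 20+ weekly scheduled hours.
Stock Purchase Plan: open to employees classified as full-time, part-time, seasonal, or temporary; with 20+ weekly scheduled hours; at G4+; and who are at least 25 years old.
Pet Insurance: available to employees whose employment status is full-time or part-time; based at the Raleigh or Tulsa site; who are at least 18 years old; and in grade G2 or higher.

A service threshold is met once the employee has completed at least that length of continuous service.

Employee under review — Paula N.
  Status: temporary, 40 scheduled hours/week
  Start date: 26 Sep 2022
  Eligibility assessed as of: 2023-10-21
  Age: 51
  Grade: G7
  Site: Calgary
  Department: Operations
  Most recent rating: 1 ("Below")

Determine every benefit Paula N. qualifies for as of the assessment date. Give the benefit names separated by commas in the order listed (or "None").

RSU Program, Stock Purchase Plan

Service from 26 Sep 2022 to 2023-10-21: 390 days.
Profit Sharing Plan — status temporary ✓; service 390 days < 3 years (≈1095 days) ✗ → not eligible.
Supplemental Life Insurance — status temporary ✓ (not excluded); grade G7 ≥ G3 ✓; rating 1 < 2 ✗ → not eligible.
Employer Retirement Match — status temporary ✗ (requires part-time or seasonal) → not eligible.
RSU Program — status temporary ✓; service 390 days ≥ 1 month (≈30 days) ✓; 40 hrs/wk ≥ 15 ✓ → eligible.
Equity Grant Program — service 390 days ≥ 1 year (≈365 days) ✓; rating 1 < 4 ✗ → not eligible.
Stock Purchase Plan — status temporary ✓; 40 hrs/wk ≥ 20 ✓; grade G7 ≥ G4 ✓; age 51 ≥ 25 ✓ → eligible.
Pet Insurance — status temporary ✗ (requires full-time or part-time) → not eligible.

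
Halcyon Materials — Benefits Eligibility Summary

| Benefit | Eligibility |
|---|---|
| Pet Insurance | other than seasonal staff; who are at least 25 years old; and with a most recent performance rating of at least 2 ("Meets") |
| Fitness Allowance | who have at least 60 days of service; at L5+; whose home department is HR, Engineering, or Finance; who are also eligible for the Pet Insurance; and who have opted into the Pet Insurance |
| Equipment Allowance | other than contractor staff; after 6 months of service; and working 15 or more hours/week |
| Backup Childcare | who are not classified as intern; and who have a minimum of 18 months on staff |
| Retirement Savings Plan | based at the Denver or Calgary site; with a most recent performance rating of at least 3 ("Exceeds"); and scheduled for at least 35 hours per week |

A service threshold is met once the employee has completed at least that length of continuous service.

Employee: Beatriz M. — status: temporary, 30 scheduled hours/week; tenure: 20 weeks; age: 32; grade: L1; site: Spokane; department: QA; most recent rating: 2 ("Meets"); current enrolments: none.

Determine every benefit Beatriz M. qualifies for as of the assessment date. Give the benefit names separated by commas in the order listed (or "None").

Pet Insurance

Pet Insurance — status temporary ✓ (not excluded); age 32 ≥ 25 ✓; rating 2 ≥ 2 ✓ → eligible.
Fitness Allowance — service 20 weeks ≥ 60 days ✓; grade L1 < L5 ✗ → not eligible.
Equipment Allowance — status temporary ✓ (not excluded); service 20 weeks < 6 months (≈180 days) ✗ → not eligible.
Backup Childcare — status temporary ✓ (not excluded); service 20 weeks < 18 months (≈540 days) ✗ → not eligible.
Retirement Savings Plan — site Spokane ✗ (not Denver or Calgary) → not eligible.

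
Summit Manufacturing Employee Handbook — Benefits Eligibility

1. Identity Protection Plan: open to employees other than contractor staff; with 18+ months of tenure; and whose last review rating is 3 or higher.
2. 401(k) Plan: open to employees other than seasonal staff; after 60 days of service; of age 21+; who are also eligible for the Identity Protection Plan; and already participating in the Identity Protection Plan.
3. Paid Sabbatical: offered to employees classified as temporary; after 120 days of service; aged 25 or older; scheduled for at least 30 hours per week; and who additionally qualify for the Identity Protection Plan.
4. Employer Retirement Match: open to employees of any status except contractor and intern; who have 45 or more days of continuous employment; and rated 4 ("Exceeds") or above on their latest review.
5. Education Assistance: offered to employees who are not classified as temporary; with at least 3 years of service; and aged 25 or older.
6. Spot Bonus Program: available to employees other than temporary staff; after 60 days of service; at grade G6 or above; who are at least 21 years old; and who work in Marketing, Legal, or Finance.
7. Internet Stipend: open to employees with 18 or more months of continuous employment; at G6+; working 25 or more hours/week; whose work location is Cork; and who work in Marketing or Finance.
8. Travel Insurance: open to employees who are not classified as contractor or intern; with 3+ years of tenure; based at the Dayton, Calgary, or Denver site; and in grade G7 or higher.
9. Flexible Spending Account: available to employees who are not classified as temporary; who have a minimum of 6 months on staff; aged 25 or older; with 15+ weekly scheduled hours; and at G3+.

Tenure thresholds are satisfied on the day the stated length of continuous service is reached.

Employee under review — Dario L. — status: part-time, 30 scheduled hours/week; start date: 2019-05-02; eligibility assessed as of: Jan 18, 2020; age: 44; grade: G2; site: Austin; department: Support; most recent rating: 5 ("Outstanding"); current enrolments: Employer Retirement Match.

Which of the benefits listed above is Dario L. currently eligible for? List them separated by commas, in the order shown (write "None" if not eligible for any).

Employer Retirement Match

Service from 2019-05-02 to Jan 18, 2020: 261 days.
Identity Protection Plan — status part-time ✓ (not excluded); service 261 days < 18 months (≈540 days) ✗ → not eligible.
401(k) Plan — status part-time ✓ (not excluded); service 261 days ≥ 60 days ✓; age 44 ≥ 21 ✓; not eligible for Identity Protection Plan ✗ → not eligible.
Paid Sabbatical — status part-time ✗ (requires temporary) → not eligible.
Employer Retirement Match — status part-time ✓ (not excluded); service 261 days ≥ 45 days ✓; rating 5 ≥ 4 ✓ → eligible.
Education Assistance — status part-time ✓ (not excluded); service 261 days < 3 years (≈1095 days) ✗ → not eligible.
Spot Bonus Program — status part-time ✓ (not excluded); service 261 days ≥ 60 days ✓; grade G2 < G6 ✗ → not eligible.
Internet Stipend — service 261 days < 18 months (≈540 days) ✗ → not eligible.
Travel Insurance — status part-time ✓ (not excluded); service 261 days < 3 years (≈1095 days) ✗ → not eligible.
Flexible Spending Account — status part-time ✓ (not excluded); service 261 days ≥ 6 months (≈180 days) ✓; age 44 ≥ 25 ✓; 30 hrs/wk ≥ 15 ✓; grade G2 < G3 ✗ → not eligible.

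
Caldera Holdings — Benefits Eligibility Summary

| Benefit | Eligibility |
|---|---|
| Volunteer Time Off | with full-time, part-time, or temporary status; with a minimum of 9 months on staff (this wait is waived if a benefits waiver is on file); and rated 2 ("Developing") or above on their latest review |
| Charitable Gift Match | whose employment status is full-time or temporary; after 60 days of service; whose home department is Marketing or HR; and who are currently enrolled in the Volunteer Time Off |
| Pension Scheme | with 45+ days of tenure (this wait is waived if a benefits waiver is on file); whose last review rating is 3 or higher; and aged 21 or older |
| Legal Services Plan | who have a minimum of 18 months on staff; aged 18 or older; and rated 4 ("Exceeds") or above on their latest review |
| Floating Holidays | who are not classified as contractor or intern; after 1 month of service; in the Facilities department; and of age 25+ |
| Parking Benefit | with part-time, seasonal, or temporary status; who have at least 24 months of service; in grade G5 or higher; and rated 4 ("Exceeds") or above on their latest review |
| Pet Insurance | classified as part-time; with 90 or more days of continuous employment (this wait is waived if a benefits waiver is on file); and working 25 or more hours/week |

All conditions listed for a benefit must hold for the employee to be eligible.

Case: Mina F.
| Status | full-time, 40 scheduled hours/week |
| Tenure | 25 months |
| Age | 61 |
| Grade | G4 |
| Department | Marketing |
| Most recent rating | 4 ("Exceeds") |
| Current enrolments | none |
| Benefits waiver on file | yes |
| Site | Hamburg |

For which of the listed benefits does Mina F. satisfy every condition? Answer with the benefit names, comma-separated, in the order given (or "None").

Volunteer Time Off, Pension Scheme, Legal Services Plan

Volunteer Time Off — status full-time ✓; benefits waiver on file ✓; rating 4 ≥ 2 ✓ → eligible.
Charitable Gift Match — status full-time ✓; service 25 months ≥ 60 days ✓; dept Marketing ✓; not enrolled in Volunteer Time Off ✗ → not eligible.
Pension Scheme — benefits waiver on file ✓; rating 4 ≥ 3 ✓; age 61 ≥ 21 ✓ → eligible.
Legal Services Plan — service 25 months ≥ 18 months ✓; age 61 ≥ 18 ✓; rating 4 ≥ 4 ✓ → eligible.
Floating Holidays — status full-time ✓ (not excluded); service 25 months ≥ 1 month ✓; dept Marketing ✗ → not eligible.
Parking Benefit — status full-time ✗ (requires part-time, seasonal, or temporary) → not eligible.
Pet Insurance — status full-time ✗ (requires part-time) → not eligible.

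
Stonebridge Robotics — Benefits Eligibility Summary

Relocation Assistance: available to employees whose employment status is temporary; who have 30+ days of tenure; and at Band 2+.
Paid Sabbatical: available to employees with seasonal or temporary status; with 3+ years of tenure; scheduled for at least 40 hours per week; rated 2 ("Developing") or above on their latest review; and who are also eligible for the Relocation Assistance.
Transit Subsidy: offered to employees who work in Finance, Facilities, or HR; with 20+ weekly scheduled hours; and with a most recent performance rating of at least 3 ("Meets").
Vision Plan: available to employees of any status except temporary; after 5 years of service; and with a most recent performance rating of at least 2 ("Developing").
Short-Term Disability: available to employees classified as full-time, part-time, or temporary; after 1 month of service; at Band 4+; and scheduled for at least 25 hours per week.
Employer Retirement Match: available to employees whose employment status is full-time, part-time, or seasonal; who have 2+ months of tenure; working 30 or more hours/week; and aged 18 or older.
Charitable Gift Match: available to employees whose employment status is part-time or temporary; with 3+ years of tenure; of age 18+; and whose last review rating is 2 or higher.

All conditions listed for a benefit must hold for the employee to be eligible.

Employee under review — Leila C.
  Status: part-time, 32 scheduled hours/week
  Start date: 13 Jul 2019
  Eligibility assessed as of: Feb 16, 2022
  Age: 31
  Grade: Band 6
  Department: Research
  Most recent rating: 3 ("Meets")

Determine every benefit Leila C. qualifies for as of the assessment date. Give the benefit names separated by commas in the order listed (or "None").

Service from 13 Jul 2019 to Feb 16, 2022: 949 days.
Relocation Assistance — status part-time ✗ (requires temporary) → not eligible.
Paid Sabbatical — status part-time ✗ (requires seasonal or temporary) → not eligible.
Transit Subsidy — dept Research ✗ → not eligible.
Vision Plan — status part-time ✓ (not excluded); service 949 days < 5 years (≈1825 days) ✗ → not eligible.
Short-Term Disability — status part-time ✓; service 949 days ≥ 1 month (≈30 days) ✓; grade Band 6 ≥ Band 4 ✓; 32 hrs/wk ≥ 25 ✓ → eligible.
Employer Retirement Match — status part-time ✓; service 949 days ≥ 2 months (≈60 days) ✓; 32 hrs/wk ≥ 30 ✓; age 31 ≥ 18 ✓ → eligible.
Charitable Gift Match — status part-time ✓; service 949 days < 3 years (≈1095 days) ✗ → not eligible.

Short-Term Disability, Employer Retirement Match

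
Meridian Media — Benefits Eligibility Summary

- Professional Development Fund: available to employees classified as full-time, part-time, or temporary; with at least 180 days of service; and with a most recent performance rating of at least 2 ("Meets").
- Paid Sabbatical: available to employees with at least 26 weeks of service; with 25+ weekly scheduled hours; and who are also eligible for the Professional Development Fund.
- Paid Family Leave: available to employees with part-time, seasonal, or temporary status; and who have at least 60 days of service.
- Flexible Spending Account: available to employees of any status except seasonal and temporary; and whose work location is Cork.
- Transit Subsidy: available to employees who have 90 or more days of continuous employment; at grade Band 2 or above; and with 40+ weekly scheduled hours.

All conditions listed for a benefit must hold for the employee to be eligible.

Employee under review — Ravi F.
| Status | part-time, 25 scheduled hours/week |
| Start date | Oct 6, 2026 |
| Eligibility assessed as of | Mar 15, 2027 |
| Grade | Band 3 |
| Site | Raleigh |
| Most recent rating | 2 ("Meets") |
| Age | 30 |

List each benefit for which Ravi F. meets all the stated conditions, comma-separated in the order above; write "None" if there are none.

Service from Oct 6, 2026 to Mar 15, 2027: 160 days.
Professional Development Fund — status part-time ✓; service 160 days < 180 days ✗ → not eligible.
Paid Sabbatical — service 160 days < 26 weeks (≈182 days) ✗ → not eligible.
Paid Family Leave — status part-time ✓; service 160 days ≥ 60 days ✓ → eligible.
Flexible Spending Account — status part-time ✓ (not excluded); site Raleigh ✗ (not Cork) → not eligible.
Transit Subsidy — service 160 days ≥ 90 days ✓; grade Band 3 ≥ Band 2 ✓; 25 hrs/wk < 40 ✗ → not eligible.

Paid Family Leave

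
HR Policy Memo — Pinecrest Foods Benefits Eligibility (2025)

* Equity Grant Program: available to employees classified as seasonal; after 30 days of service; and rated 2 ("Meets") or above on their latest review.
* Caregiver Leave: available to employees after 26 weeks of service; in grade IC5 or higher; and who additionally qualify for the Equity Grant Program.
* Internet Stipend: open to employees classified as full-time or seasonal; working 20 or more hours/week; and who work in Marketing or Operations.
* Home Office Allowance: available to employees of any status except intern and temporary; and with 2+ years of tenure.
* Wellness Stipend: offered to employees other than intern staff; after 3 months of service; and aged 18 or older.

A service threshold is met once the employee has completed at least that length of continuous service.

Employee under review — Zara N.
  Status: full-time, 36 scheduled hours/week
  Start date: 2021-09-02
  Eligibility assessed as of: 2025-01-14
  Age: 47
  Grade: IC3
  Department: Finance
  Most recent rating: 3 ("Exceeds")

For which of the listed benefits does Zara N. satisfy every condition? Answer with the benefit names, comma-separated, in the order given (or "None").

Home Office Allowance, Wellness Stipend

Service from 2021-09-02 to 2025-01-14: 1230 days.
Equity Grant Program — status full-time ✗ (requires seasonal) → not eligible.
Caregiver Leave — service 1230 days ≥ 26 weeks (≈182 days) ✓; grade IC3 < IC5 ✗ → not eligible.
Internet Stipend — status full-time ✓; 36 hrs/wk ≥ 20 ✓; dept Finance ✗ → not eligible.
Home Office Allowance — status full-time ✓ (not excluded); service 1230 days ≥ 2 years (≈730 days) ✓ → eligible.
Wellness Stipend — status full-time ✓ (not excluded); service 1230 days ≥ 3 months (≈90 days) ✓; age 47 ≥ 18 ✓ → eligible.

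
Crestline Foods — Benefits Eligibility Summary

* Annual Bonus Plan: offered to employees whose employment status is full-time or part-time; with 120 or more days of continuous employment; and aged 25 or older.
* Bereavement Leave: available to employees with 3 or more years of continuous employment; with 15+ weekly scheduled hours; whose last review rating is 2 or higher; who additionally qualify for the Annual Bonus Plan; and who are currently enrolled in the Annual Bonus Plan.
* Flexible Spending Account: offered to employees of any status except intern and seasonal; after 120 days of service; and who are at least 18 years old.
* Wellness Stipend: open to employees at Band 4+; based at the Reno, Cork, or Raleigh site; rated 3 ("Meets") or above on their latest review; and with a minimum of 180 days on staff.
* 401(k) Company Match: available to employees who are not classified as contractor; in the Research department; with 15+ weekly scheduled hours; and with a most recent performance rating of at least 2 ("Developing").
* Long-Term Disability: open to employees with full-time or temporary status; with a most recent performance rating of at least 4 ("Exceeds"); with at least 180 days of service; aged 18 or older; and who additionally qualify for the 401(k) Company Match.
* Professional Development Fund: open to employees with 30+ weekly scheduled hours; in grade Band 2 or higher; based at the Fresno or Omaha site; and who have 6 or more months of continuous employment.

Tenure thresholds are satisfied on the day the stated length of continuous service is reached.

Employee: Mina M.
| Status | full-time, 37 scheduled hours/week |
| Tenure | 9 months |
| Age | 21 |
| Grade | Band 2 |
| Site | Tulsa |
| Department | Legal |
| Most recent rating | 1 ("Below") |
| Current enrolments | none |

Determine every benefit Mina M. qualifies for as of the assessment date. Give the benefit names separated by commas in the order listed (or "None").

Flexible Spending Account

Annual Bonus Plan — status full-time ✓; service 9 months ≥ 120 days ✓; age 21 < 25 ✗ → not eligible.
Bereavement Leave — service 9 months < 3 years (≈1095 days) ✗ → not eligible.
Flexible Spending Account — status full-time ✓ (not excluded); service 9 months ≥ 120 days ✓; age 21 ≥ 18 ✓ → eligible.
Wellness Stipend — grade Band 2 < Band 4 ✗ → not eligible.
401(k) Company Match — status full-time ✓ (not excluded); dept Legal ✗ → not eligible.
Long-Term Disability — status full-time ✓; rating 1 < 4 ✗ → not eligible.
Professional Development Fund — 37 hrs/wk ≥ 30 ✓; grade Band 2 ≥ Band 2 ✓; site Tulsa ✗ (not Fresno or Omaha) → not eligible.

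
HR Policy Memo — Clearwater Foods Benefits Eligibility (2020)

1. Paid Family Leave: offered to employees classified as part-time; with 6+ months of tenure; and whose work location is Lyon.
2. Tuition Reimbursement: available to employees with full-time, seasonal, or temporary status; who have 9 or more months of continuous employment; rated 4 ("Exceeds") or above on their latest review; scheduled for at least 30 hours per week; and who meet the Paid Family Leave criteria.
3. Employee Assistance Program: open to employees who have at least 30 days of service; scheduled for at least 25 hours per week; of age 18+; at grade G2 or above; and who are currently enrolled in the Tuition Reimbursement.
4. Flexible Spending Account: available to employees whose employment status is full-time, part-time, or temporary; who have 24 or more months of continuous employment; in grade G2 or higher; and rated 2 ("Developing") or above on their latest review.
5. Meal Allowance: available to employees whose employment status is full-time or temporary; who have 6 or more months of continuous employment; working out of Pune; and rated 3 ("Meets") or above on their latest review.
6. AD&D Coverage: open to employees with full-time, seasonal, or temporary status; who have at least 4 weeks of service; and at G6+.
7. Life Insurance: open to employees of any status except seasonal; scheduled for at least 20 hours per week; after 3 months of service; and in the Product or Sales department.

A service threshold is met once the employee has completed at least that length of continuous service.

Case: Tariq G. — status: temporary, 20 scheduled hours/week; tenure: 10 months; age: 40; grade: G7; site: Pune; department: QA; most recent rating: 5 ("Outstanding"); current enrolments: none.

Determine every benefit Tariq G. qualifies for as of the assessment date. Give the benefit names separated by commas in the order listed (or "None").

Meal Allowance, AD&D Coverage

Paid Family Leave — status temporary ✗ (requires part-time) → not eligible.
Tuition Reimbursement — status temporary ✓; service 10 months ≥ 9 months ✓; rating 5 ≥ 4 ✓; 20 hrs/wk < 30 ✗ → not eligible.
Employee Assistance Program — service 10 months ≥ 30 days ✓; 20 hrs/wk < 25 ✗ → not eligible.
Flexible Spending Account — status temporary ✓; service 10 months < 24 months ✗ → not eligible.
Meal Allowance — status temporary ✓; service 10 months ≥ 6 months ✓; site Pune ✓; rating 5 ≥ 3 ✓ → eligible.
AD&D Coverage — status temporary ✓; service 10 months ≥ 4 weeks (≈28 days) ✓; grade G7 ≥ G6 ✓ → eligible.
Life Insurance — status temporary ✓ (not excluded); 20 hrs/wk ≥ 20 ✓; service 10 months ≥ 3 months ✓; dept QA ✗ → not eligible.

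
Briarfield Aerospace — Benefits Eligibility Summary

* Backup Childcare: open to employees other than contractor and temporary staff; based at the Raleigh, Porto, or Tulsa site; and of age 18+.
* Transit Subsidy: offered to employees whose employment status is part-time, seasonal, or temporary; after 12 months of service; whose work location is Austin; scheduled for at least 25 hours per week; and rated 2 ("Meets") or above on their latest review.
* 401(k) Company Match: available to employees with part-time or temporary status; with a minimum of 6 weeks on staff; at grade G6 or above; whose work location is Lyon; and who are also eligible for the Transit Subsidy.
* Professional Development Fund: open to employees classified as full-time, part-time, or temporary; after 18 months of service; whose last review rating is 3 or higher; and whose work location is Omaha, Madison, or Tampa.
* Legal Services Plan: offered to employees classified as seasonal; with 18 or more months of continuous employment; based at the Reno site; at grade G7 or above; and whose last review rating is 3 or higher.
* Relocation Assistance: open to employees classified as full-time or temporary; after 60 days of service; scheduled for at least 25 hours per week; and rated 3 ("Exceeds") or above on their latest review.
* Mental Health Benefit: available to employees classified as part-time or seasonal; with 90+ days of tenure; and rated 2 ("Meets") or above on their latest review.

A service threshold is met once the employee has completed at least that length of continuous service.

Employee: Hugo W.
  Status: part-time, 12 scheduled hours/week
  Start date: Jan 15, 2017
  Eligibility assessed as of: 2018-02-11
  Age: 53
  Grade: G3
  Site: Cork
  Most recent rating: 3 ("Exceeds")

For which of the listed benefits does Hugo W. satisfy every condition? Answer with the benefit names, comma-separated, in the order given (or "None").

Service from Jan 15, 2017 to 2018-02-11: 392 days.
Backup Childcare — status part-time ✓ (not excluded); site Cork ✗ (not Raleigh, Porto, or Tulsa) → not eligible.
Transit Subsidy — status part-time ✓; service 392 days ≥ 12 months (≈360 days) ✓; site Cork ✗ (not Austin) → not eligible.
401(k) Company Match — status part-time ✓; service 392 days ≥ 6 weeks (≈42 days) ✓; grade G3 < G6 ✗ → not eligible.
Professional Development Fund — status part-time ✓; service 392 days < 18 months (≈540 days) ✗ → not eligible.
Legal Services Plan — status part-time ✗ (requires seasonal) → not eligible.
Relocation Assistance — status part-time ✗ (requires full-time or temporary) → not eligible.
Mental Health Benefit — status part-time ✓; service 392 days ≥ 90 days ✓; rating 3 ≥ 2 ✓ → eligible.

Mental Health Benefit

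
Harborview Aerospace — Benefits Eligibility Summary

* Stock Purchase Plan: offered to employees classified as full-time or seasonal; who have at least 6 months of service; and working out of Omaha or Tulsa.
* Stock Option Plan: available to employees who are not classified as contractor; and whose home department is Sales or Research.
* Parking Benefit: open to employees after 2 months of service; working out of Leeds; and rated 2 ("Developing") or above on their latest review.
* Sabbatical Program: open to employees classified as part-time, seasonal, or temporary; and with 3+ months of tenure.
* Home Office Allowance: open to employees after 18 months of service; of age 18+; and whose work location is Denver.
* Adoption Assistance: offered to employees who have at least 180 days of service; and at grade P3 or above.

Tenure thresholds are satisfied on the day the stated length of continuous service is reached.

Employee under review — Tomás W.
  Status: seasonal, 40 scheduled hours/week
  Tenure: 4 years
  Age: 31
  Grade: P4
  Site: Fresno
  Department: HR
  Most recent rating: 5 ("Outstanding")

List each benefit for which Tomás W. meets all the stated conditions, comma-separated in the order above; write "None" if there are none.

Sabbatical Program, Adoption Assistance

Stock Purchase Plan — status seasonal ✓; service 4 years ≥ 6 months (≈180 days) ✓; site Fresno ✗ (not Omaha or Tulsa) → not eligible.
Stock Option Plan — status seasonal ✓ (not excluded); dept HR ✗ → not eligible.
Parking Benefit — service 4 years ≥ 2 months (≈60 days) ✓; site Fresno ✗ (not Leeds) → not eligible.
Sabbatical Program — status seasonal ✓; service 4 years ≥ 3 months (≈90 days) ✓ → eligible.
Home Office Allowance — service 4 years ≥ 18 months (≈540 days) ✓; age 31 ≥ 18 ✓; site Fresno ✗ (not Denver) → not eligible.
Adoption Assistance — service 4 years ≥ 180 days ✓; grade P4 ≥ P3 ✓ → eligible.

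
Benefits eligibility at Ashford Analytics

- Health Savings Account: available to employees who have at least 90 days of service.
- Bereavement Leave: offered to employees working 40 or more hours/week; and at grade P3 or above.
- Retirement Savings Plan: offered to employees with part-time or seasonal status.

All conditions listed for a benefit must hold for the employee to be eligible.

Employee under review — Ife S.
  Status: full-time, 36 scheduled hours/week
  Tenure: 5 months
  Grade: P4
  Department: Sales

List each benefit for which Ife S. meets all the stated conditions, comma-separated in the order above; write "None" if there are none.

Health Savings Account

Health Savings Account — service 5 months ≥ 90 days ✓ → eligible.
Bereavement Leave — 36 hrs/wk < 40 ✗ → not eligible.
Retirement Savings Plan — status full-time ✗ (requires part-time or seasonal) → not eligible.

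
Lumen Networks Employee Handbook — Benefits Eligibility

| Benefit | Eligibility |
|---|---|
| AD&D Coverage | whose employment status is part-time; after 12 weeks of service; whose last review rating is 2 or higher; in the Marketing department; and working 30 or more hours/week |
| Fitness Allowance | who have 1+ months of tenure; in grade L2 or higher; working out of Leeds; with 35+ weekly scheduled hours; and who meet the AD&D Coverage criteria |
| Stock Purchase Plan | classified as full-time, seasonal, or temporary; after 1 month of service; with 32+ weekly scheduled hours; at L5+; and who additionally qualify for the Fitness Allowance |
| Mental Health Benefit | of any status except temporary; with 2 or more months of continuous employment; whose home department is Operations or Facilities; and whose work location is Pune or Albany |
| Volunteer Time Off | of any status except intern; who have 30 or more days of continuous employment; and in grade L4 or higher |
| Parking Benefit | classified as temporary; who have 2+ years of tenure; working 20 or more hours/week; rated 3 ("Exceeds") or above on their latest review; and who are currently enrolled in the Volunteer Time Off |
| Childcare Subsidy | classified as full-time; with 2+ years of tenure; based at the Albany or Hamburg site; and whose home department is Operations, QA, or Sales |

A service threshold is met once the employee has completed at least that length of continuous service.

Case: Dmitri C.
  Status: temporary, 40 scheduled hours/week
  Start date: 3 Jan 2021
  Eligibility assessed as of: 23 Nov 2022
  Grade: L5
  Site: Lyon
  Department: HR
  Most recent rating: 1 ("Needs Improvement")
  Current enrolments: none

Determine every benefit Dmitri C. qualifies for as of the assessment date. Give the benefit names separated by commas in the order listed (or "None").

Volunteer Time Off

Service from 3 Jan 2021 to 23 Nov 2022: 689 days.
AD&D Coverage — status temporary ✗ (requires part-time) → not eligible.
Fitness Allowance — service 689 days ≥ 1 month (≈30 days) ✓; grade L5 ≥ L2 ✓; site Lyon ✗ (not Leeds) → not eligible.
Stock Purchase Plan — status temporary ✓; service 689 days ≥ 1 month (≈30 days) ✓; 40 hrs/wk ≥ 32 ✓; grade L5 ≥ L5 ✓; not eligible for Fitness Allowance ✗ → not eligible.
Mental Health Benefit — status temporary ✗ (excluded) → not eligible.
Volunteer Time Off — status temporary ✓ (not excluded); service 689 days ≥ 30 days ✓; grade L5 ≥ L4 ✓ → eligible.
Parking Benefit — status temporary ✓; service 689 days < 2 years (≈730 days) ✗ → not eligible.
Childcare Subsidy — status temporary ✗ (requires full-time) → not eligible.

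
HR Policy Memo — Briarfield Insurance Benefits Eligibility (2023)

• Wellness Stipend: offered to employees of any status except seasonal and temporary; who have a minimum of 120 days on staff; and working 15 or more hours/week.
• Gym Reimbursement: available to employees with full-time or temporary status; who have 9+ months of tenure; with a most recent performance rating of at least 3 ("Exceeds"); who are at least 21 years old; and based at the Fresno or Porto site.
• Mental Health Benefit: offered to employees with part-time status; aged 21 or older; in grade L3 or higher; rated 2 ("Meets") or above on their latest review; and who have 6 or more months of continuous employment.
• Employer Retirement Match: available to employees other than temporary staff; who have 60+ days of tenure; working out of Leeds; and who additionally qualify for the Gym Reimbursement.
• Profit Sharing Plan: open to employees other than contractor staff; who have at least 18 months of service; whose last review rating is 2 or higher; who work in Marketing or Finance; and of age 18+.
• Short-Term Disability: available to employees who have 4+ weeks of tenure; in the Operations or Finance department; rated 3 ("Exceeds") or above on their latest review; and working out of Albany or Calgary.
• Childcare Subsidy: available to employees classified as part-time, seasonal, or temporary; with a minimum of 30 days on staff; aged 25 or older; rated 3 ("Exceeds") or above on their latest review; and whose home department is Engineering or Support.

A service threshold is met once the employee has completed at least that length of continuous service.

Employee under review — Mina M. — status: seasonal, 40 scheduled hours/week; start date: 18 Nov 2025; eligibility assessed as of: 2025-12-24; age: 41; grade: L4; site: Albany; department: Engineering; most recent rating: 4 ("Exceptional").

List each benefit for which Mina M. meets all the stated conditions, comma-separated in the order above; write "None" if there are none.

Childcare Subsidy

Service from 18 Nov 2025 to 2025-12-24: 36 days.
Wellness Stipend — status seasonal ✗ (excluded) → not eligible.
Gym Reimbursement — status seasonal ✗ (requires full-time or temporary) → not eligible.
Mental Health Benefit — status seasonal ✗ (requires part-time) → not eligible.
Employer Retirement Match — status seasonal ✓ (not excluded); service 36 days < 60 days ✗ → not eligible.
Profit Sharing Plan — status seasonal ✓ (not excluded); service 36 days < 18 months (≈540 days) ✗ → not eligible.
Short-Term Disability — service 36 days ≥ 4 weeks (≈28 days) ✓; dept Engineering ✗ → not eligible.
Childcare Subsidy — status seasonal ✓; service 36 days ≥ 30 days ✓; age 41 ≥ 25 ✓; rating 4 ≥ 3 ✓; dept Engineering ✓ → eligible.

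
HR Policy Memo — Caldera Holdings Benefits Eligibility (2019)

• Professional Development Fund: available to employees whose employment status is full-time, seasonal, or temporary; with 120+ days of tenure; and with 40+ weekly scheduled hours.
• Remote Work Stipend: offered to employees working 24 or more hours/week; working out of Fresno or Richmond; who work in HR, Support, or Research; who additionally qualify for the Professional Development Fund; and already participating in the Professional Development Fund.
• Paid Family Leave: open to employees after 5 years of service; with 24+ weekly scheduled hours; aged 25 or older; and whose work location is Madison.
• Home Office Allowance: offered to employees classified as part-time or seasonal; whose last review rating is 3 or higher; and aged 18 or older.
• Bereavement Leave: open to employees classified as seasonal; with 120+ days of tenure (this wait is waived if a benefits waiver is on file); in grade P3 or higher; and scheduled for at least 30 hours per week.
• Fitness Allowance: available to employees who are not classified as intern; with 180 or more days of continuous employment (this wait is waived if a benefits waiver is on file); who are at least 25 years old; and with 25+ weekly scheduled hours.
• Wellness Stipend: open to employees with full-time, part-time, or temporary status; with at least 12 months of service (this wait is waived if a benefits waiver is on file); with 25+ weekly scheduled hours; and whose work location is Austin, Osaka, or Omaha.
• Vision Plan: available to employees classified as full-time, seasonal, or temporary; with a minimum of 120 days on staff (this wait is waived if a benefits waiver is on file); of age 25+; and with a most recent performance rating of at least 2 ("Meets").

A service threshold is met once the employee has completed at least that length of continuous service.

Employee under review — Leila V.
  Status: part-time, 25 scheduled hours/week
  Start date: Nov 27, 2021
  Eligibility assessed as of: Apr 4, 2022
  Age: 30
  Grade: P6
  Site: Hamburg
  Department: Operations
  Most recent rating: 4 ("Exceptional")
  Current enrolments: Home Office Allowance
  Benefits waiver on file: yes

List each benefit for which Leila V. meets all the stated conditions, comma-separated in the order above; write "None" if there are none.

Service from Nov 27, 2021 to Apr 4, 2022: 128 days.
Professional Development Fund — status part-time ✗ (requires full-time, seasonal, or temporary) → not eligible.
Remote Work Stipend — 25 hrs/wk ≥ 24 ✓; site Hamburg ✗ (not Fresno or Richmond) → not eligible.
Paid Family Leave — service 128 days < 5 years (≈1825 days) ✗ → not eligible.
Home Office Allowance — status part-time ✓; rating 4 ≥ 3 ✓; age 30 ≥ 18 ✓ → eligible.
Bereavement Leave — status part-time ✗ (requires seasonal) → not eligible.
Fitness Allowance — status part-time ✓ (not excluded); benefits waiver on file ✓; age 30 ≥ 25 ✓; 25 hrs/wk ≥ 25 ✓ → eligible.
Wellness Stipend — status part-time ✓; benefits waiver on file ✓; 25 hrs/wk ≥ 25 ✓; site Hamburg ✗ (not Austin, Osaka, or Omaha) → not eligible.
Vision Plan — status part-time ✗ (requires full-time, seasonal, or temporary) → not eligible.

Home Office Allowance, Fitness Allowance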